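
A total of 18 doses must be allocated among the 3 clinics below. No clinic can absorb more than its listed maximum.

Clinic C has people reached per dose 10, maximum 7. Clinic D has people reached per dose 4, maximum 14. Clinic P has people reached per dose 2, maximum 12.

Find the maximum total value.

114

Rank by people reached per dose: Clinic C 10 > Clinic D 4 > Clinic P 2.
Clinic C takes 7 to reach its cap of 7 — 11 left.
Clinic D: +11 (room for 14) → 11. Pool exhausted.
Total = 10×7 + 4×11 = 114.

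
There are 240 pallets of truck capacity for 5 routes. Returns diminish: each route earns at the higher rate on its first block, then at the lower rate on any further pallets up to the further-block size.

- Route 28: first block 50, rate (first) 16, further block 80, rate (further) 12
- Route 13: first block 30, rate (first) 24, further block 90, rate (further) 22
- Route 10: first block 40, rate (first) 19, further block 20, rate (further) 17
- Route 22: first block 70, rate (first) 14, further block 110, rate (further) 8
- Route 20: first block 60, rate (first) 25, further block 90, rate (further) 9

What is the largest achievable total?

Order all 10 blocks by rate: Route 20/first 25 > Route 13/first 24 > Route 13/second 22 > Route 10/first 19 > Route 10/second 17 > Route 28/first 16 > Route 22/first 14 > Route 28/second 12 > Route 20/second 9 > Route 22/second 8.
Route 20/first (25): +60 ; 180 left.
Route 13 first at 24: fill all 30 ; 150 left.
Fill Route 13 second block (90 at 22) ; 60 left.
Route 10/first (19): +40 ; 20 left.
Fill Route 10 second block (20 at 17) ; 0 left.
Total = 25×60 + 24×30 + 22×90 + 19×40 + 17×20 = 5300.

5300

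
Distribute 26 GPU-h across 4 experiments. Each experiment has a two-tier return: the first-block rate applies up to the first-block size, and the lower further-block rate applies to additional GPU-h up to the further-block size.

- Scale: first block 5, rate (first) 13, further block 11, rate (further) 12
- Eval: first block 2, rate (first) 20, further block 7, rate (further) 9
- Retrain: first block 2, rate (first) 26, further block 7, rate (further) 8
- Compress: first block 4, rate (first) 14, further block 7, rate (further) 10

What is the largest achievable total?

Rank every tier by rate: Retrain/tier1 26 > Eval/tier1 20 > Compress/tier1 14 > Scale/tier1 13 > Scale/tier2 12 > Compress/tier2 10 > Eval/tier2 9 > Retrain/tier2 8.
Retrain tier1 at 26: fill all 2 — 24 left.
Eval/tier1 (20): +2 — 22 left.
Compress/tier1 (14): +4 — 18 left.
Scale/tier1 (13): +5 — 13 left.
Scale tier2 at 12: fill all 11 — 2 left.
Compress tier2 at 10: only 2 left, fill 2.
Total = 26×2 + 20×2 + 14×4 + 13×5 + 12×11 + 10×2 = 365.

365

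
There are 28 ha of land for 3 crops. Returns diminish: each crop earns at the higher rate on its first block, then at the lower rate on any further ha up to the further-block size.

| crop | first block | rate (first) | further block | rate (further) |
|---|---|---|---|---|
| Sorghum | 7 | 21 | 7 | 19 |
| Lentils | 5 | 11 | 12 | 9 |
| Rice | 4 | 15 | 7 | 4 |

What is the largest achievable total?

Treat each block as its own option and order by rate: Sorghum/tier1 21 > Sorghum/tier2 19 > Rice/tier1 15 > Lentils/tier1 11 > Lentils/tier2 9 > Rice/tier2 4.
Fill Sorghum tier1 block (7 at 21) — 21 left.
Sorghum tier2 at 19: fill all 7 — 14 left.
Rice/tier1 (15): +4 — 10 left.
Fill Lentils tier1 block (5 at 11) — 5 left.
Lentils tier2 at 9: only 5 left, fill 5.
Total = 21×7 + 19×7 + 15×4 + 11×5 + 9×5 = 440.

440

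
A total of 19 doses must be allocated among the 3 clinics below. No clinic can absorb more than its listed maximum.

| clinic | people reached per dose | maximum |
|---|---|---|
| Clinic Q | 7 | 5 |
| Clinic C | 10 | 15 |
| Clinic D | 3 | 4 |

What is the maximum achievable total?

Highest people reached per dose first: Clinic C 10 > Clinic Q 7 > Clinic D 3.
Clinic C: +15 to 15 (cap) — 4 left.
Clinic Q: +4 (room for 5) → 4. Pool exhausted.
Total = 7×4 + 10×15 = 178.

178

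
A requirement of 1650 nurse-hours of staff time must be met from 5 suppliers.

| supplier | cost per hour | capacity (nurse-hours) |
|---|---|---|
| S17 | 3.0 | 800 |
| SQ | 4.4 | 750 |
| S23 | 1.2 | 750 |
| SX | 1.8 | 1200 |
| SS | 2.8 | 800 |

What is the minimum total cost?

2520

Cheapest first:
S23 (1.2): use full 750 → 900 nurse-hours to go.
SX at 1.8: take 900 of its 1200 → requirement met.
SS, S17, SQ: unused.
Cost = 750×1.2 + 900×1.8 = 2520.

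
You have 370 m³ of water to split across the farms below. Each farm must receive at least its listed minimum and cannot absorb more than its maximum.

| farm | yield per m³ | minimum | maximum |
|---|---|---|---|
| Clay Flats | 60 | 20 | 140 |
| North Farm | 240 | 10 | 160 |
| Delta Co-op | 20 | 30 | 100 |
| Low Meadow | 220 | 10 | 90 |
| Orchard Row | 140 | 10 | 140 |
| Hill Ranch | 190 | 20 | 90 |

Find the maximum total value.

Meeting every minimum uses 20+10+30+10+10+20 = 100 m³, leaving 270.
Rank by yield per m³: North Farm 240 > Low Meadow 220 > Hill Ranch 190 > Orchard Row 140 > Clay Flats 60 > Delta Co-op 20.
North Farm: +150 to 160 (cap) ; 120 left.
Give Low Meadow 80 more to hit its cap of 90 ; 40 left.
Hill Ranch has room for 70 more but only 40 remain, so it gets 60.
Total = 60×20 + 240×160 + 20×30 + 220×90 + 140×10 + 190×60 = 72800.

72800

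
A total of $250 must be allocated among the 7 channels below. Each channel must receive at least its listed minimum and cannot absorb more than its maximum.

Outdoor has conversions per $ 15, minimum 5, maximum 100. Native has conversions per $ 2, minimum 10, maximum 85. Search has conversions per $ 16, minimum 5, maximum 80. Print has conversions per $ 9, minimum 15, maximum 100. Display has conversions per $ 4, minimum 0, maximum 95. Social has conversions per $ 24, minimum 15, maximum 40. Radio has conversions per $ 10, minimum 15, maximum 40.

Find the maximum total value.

3895

Meeting every minimum uses 5+10+5+15+0+15+15 = 65 $, leaving 185.
Order the channels by conversions per $: Social 24 > Search 16 > Outdoor 15 > Radio 10 > Print 9 > Display 4 > Native 2.
Give Social 25 more to hit its cap of 40 ; 160 left.
Search takes 75 more to reach its cap of 80 ; 85 left.
Outdoor: +85 (room for 95) → 90. Pool exhausted.
Total = 15×90 + 2×10 + 16×80 + 9×15 + 24×40 + 10×15 = 3895.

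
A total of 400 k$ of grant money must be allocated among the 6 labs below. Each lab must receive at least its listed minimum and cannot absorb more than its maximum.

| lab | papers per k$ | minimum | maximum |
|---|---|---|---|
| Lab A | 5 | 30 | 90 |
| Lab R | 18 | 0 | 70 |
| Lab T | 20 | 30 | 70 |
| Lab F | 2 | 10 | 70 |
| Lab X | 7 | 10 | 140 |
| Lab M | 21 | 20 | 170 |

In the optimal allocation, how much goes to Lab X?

50

Meeting every minimum uses 30+0+30+10+10+20 = 100 k$, leaving 300.
Highest papers per k$ first: Lab M 21 > Lab T 20 > Lab R 18 > Lab X 7 > Lab A 5 > Lab F 2.
Lab M takes 150 more to reach its cap of 170 ; 150 left.
Lab T takes 40 more to reach its cap of 70 ; 110 left.
Lab R takes 70 more to reach its cap of 70 ; 40 left.
Lab X: +40 (room for 130) → 50. Pool exhausted.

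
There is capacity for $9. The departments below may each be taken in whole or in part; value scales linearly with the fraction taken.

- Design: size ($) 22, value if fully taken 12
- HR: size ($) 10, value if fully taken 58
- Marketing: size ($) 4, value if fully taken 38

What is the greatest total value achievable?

67

Rank by value-to-size ratio: Marketing 38/4≈9.5, HR 58/10≈5.8, Design 12/22≈0.545.
Marketing: take in full, 4 $ for value 38 — 5 left.
Only 5 $ remain; take 5/10 of HR for value 58×5/10 = 29.
Total value = 67.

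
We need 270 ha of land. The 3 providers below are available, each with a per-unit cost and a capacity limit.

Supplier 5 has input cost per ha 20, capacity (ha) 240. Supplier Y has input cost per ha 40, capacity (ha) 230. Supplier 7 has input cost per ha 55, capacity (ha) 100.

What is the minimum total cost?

6000

Use providers in increasing cost order.
Take 240 from Supplier 5 at 20 — need 30 more.
Supplier Y (40): take the remaining 30 — done.
Supplier 7: unused.
Cost = 240×20 + 30×40 = 6000.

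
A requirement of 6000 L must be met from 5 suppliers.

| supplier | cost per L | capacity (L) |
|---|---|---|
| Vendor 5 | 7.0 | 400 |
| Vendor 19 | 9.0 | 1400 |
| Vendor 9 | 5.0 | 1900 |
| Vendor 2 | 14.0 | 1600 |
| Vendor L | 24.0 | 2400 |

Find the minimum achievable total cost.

Use suppliers in increasing cost order.
Vendor 9 at 5.0: take all 1900 L → 4100 still needed.
Vendor 5 (7.0): use full 400 → 3700 L to go.
Vendor 19 at 9.0: take all 1400 L → 2300 still needed.
Vendor 2 at 14.0: take all 1600 L → 700 still needed.
Vendor L at 24.0: take 700 of its 2400 → requirement met.
Cost = 1900×5.0 + 400×7.0 + 1400×9.0 + 1600×14.0 + 700×24.0 = 64100.

64100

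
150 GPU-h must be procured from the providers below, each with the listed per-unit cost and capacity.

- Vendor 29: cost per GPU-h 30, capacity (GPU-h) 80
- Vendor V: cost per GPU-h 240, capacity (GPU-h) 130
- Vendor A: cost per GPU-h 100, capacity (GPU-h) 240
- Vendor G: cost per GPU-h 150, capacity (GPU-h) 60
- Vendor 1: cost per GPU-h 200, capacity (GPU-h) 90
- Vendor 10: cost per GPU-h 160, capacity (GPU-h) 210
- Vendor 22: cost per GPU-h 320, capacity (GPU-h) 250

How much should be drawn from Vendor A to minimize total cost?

70

Use providers in increasing cost order.
Vendor 29 at 30: take all 80 GPU-h — 70 still needed.
Vendor A (100): take the remaining 70 — done.
Vendor G, Vendor 10, Vendor 1, Vendor V, Vendor 22: unused.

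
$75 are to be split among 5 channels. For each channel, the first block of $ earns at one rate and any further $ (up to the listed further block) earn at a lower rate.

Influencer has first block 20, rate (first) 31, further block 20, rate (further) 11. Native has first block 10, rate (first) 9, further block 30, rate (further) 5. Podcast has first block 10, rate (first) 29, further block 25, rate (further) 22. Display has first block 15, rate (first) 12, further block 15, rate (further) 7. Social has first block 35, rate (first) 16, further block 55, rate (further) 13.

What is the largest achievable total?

Order all 10 blocks by rate: Influencer/tier1 31 > Podcast/tier1 29 > Podcast/tier2 22 > Social/tier1 16 > Social/tier2 13 > Display/tier1 12 > Influencer/tier2 11 > Native/tier1 9 > Display/tier2 7 > Native/tier2 5.
Influencer/tier1 (31): +20 → 55 left.
Podcast tier1 at 29: fill all 10 → 45 left.
Podcast tier2 at 22: fill all 25 → 20 left.
20 remain; put them into Social tier1 at 16.
Total = 31×20 + 29×10 + 22×25 + 16×20 = 1780.

1780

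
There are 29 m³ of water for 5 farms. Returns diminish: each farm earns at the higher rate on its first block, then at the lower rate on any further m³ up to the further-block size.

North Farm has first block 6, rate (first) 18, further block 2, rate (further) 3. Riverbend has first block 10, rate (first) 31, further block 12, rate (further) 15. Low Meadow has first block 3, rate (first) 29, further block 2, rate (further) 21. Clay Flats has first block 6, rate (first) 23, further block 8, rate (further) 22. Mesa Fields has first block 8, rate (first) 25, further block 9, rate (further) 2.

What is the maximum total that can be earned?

Rank every tier by rate: Riverbend/first 31 > Low Meadow/first 29 > Mesa Fields/first 25 > Clay Flats/first 23 > Clay Flats/second 22 > Low Meadow/second 21 > North Farm/first 18 > Riverbend/second 15 > North Farm/second 3 > Mesa Fields/second 2.
Fill Riverbend first block (10 at 31) — 19 left.
Fill Low Meadow first block (3 at 29) — 16 left.
Mesa Fields first at 25: fill all 8 — 8 left.
Fill Clay Flats first block (6 at 23) — 2 left.
2 remain; put them into Clay Flats second at 22.
Total = 31×10 + 29×3 + 25×8 + 23×6 + 22×2 = 779.

779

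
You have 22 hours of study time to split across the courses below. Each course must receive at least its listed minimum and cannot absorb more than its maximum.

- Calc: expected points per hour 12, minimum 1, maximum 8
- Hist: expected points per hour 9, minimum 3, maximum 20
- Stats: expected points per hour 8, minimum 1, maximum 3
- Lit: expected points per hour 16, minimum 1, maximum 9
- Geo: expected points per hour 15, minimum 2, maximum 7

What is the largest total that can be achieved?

Meeting every minimum uses 1+3+1+1+2 = 8 hours, leaving 14.
Rank by expected points per hour: Lit 16 > Geo 15 > Calc 12 > Hist 9 > Stats 8.
Give Lit 8 more to hit its cap of 9 ; 6 left.
Geo: +5 to 7 (cap) ; 1 left.
Calc: +1 (room for 7) → 2. Pool exhausted.
Total = 12×2 + 9×3 + 8×1 + 16×9 + 15×7 = 308.

308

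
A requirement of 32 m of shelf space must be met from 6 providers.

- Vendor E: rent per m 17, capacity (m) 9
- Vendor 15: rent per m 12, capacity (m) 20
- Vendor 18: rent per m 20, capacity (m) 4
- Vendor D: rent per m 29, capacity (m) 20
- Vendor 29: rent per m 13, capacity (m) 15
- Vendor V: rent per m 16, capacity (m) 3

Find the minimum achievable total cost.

396

Cheapest first:
Vendor 15 at 12: take all 20 m — 12 still needed.
Vendor 29 (13): take the remaining 12 — done.
Vendor V, Vendor E, Vendor 18, Vendor D: unused.
Cost = 20×12 + 12×13 = 396.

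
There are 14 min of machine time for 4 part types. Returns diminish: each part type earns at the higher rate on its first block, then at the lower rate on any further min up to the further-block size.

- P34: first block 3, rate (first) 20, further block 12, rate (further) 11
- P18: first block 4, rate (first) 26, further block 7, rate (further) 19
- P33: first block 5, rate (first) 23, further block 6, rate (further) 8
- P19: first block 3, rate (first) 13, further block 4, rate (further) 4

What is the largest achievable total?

317

Treat each block as its own option and order by rate: P18/T1 26 > P33/T1 23 > P34/T1 20 > P18/T2 19 > P19/T1 13 > P34/T2 11 > P33/T2 8 > P19/T2 4.
P18/T1 (26): +4 → 10 left.
P33/T1 (23): +5 → 5 left.
P34 T1 at 20: fill all 3 → 2 left.
P18/T2: +2 of 7 at 19; pool empty.
Total = 26×4 + 23×5 + 20×3 + 19×2 = 317.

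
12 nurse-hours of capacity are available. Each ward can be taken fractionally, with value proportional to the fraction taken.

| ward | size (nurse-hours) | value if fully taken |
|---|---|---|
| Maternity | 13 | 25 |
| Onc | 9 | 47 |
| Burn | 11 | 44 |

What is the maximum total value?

Best value per unit of size first: Onc 47/9≈5.22, Burn 44/11≈4, Maternity 25/13≈1.92.
Onc: take in full, 9 nurse-hours for value 47 → 3 left.
Only 3 nurse-hours remain; take 3/11 of Burn for value 44×3/11 = 12.
Total value = 59.

59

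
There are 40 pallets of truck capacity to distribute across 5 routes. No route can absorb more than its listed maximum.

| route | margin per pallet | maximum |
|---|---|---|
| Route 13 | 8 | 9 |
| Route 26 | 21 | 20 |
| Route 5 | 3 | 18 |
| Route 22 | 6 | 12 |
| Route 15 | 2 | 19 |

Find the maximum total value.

Order the routes by margin per pallet: Route 26 21 > Route 13 8 > Route 22 6 > Route 5 3 > Route 15 2.
Give Route 26 20 to hit its cap of 20 ; 20 left.
Give Route 13 9 to hit its cap of 9 ; 11 left.
Route 22 has room for 12 but only 11 remain, so it gets 11.
Total = 8×9 + 21×20 + 6×11 = 558.

558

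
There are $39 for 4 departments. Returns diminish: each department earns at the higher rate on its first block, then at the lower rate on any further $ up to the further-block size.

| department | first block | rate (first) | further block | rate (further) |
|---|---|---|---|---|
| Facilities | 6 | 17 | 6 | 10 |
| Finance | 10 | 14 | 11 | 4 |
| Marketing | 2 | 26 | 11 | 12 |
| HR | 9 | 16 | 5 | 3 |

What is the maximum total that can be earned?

Treat each block as its own option and order by rate: Marketing/first 26 > Facilities/first 17 > HR/first 16 > Finance/first 14 > Marketing/second 12 > Facilities/second 10 > Finance/second 4 > HR/second 3.
Fill Marketing first block (2 at 26) → 37 left.
Facilities first at 17: fill all 6 → 31 left.
Fill HR first block (9 at 16) → 22 left.
Finance first at 14: fill all 10 → 12 left.
Fill Marketing second block (11 at 12) → 1 left.
1 remain; put them into Facilities second at 10.
Total = 26×2 + 17×6 + 16×9 + 14×10 + 12×11 + 10×1 = 580.

580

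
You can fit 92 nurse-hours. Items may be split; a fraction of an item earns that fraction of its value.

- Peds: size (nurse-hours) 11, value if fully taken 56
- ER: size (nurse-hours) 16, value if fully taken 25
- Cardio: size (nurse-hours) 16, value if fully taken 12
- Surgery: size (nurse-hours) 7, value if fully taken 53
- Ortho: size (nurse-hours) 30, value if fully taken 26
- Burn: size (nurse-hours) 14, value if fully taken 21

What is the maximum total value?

191.5

Best value per unit of size first: Surgery 53/7≈7.57, Peds 56/11≈5.09, ER 25/16≈1.56, Burn 21/14≈1.5, Ortho 26/30≈0.867, Cardio 12/16≈0.75.
All 7 nurse-hours of Surgery fit (value 53) — 85 remain.
Peds: take in full, 11 nurse-hours for value 56 — 74 left.
All 16 nurse-hours of ER fit (value 25) — 58 remain.
Burn: take in full, 14 nurse-hours for value 21 — 44 left.
Ortho: take in full, 30 nurse-hours for value 26 — 14 left.
14 nurse-hours left: a 14/16 share of Cardio gives 12×14/16 = 10.5.
Total value = 191.5.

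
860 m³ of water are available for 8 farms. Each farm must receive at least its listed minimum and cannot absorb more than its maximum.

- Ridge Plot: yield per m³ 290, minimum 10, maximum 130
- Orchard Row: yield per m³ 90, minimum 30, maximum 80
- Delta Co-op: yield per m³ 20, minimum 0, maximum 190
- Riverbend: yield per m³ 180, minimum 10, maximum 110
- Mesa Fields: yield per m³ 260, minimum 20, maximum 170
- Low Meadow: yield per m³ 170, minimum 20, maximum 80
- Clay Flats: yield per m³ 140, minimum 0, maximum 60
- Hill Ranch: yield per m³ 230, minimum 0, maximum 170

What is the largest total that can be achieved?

171200

Meeting every minimum uses 10+30+0+10+20+20+0+0 = 90 m³, leaving 770.
Rank by yield per m³: Ridge Plot 290 > Mesa Fields 260 > Hill Ranch 230 > Riverbend 180 > Low Meadow 170 > Clay Flats 140 > Orchard Row 90 > Delta Co-op 20.
Ridge Plot: +120 to 130 (cap) → 650 left.
Mesa Fields takes 150 more to reach its cap of 170 → 500 left.
Hill Ranch takes 170 more to reach its cap of 170 → 330 left.
Give Riverbend 100 more to hit its cap of 110 → 230 left.
Give Low Meadow 60 more to hit its cap of 80 → 170 left.
Clay Flats takes 60 more to reach its cap of 60 → 110 left.
Orchard Row takes 50 more to reach its cap of 80 → 60 left.
Delta Co-op has room for 190 more but only 60 remain, so it gets 60.
Total = 290×130 + 90×80 + 20×60 + 180×110 + 260×170 + 170×80 + 140×60 + 230×170 = 171200.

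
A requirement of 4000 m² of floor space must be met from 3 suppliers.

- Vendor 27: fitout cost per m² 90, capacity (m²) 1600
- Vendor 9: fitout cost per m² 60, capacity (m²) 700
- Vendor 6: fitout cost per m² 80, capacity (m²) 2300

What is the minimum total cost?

Fill from the cheapest supplier first.
Vendor 9 at 60: take all 700 m² → 3300 still needed.
Vendor 6 at 80: take all 2300 m² → 1000 still needed.
Vendor 27 at 90: take 1000 of its 1600 → requirement met.
Cost = 700×60 + 2300×80 + 1000×90 = 316000.

316000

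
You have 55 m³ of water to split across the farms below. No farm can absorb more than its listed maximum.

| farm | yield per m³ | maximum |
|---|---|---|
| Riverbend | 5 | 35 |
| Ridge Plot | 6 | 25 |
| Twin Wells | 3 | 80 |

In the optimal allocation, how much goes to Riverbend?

30

Highest yield per m³ first: Ridge Plot 6 > Riverbend 5 > Twin Wells 3.
Give Ridge Plot 25 to hit its cap of 25 ; 30 left.
Riverbend: +30 (room for 35) → 30. Pool exhausted.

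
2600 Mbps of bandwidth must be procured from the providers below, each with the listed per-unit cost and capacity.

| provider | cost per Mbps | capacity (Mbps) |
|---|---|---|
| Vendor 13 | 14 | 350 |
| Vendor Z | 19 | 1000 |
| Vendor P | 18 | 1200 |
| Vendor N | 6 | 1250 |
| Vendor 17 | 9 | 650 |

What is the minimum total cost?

Fill from the cheapest provider first.
Take 1250 from Vendor N at 6 → need 1350 more.
Vendor 17 (9): use full 650 → 700 Mbps to go.
Take 350 from Vendor 13 at 14 → need 350 more.
Vendor P at 18: take 350 of its 1200 → requirement met.
Vendor Z: unused.
Cost = 1250×6 + 650×9 + 350×14 + 350×18 = 24550.

24550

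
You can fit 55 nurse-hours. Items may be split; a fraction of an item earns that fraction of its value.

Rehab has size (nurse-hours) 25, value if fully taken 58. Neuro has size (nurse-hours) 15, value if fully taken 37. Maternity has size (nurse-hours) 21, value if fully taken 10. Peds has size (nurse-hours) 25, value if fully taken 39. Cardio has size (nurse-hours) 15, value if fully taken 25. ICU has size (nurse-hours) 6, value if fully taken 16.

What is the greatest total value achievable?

126

Sort by value density: ICU 16/6≈2.67, Neuro 37/15≈2.47, Rehab 58/25≈2.32, Cardio 25/15≈1.67, Peds 39/25≈1.56, Maternity 10/21≈0.476.
Take all of ICU (6 nurse-hours, value 16) ; 49 nurse-hours left.
All 15 nurse-hours of Neuro fit (value 37) ; 34 remain.
Rehab: take in full, 25 nurse-hours for value 58 ; 9 left.
Only 9 nurse-hours remain; take 9/15 of Cardio for value 25×9/15 = 15.
Total value = 126.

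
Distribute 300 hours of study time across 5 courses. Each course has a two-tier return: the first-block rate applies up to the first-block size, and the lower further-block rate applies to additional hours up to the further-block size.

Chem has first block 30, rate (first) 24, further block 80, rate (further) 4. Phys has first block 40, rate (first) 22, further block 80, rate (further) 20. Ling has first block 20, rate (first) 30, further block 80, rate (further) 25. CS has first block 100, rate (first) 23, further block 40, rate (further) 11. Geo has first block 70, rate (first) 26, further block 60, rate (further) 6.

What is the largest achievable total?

7440

Order all 10 blocks by rate: Ling/T1 30 > Geo/T1 26 > Ling/T2 25 > Chem/T1 24 > CS/T1 23 > Phys/T1 22 > Phys/T2 20 > CS/T2 11 > Geo/T2 6 > Chem/T2 4.
Fill Ling T1 block (20 at 30) → 280 left.
Geo/T1 (26): +70 → 210 left.
Ling T2 at 25: fill all 80 → 130 left.
Fill Chem T1 block (30 at 24) → 100 left.
CS T1 at 23: fill all 100 → 0 left.
Total = 30×20 + 26×70 + 25×80 + 24×30 + 23×100 = 7440.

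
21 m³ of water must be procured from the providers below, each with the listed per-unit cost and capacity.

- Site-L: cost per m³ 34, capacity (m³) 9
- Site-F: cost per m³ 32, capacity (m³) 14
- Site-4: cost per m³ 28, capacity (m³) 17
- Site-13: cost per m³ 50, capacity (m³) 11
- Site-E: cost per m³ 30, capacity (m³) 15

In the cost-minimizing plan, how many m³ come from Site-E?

Use providers in increasing cost order.
Site-4 at 28: take all 17 m³ — 4 still needed.
Site-E (30): take the remaining 4 — done.
Site-F, Site-L, Site-13: unused.

4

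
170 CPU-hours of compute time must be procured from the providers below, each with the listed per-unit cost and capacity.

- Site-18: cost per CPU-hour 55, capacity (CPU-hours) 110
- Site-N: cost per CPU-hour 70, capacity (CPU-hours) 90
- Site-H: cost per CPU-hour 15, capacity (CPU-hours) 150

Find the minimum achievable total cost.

3350

Use providers in increasing cost order.
Site-H (15): use full 150 — 20 CPU-hours to go.
Site-18 at 55: take 20 of its 110 — requirement met.
Site-N: unused.
Cost = 150×15 + 20×55 = 3350.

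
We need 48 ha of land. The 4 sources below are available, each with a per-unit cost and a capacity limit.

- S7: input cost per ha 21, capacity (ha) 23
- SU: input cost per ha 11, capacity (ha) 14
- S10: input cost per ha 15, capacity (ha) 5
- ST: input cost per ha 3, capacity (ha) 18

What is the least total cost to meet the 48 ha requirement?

514

Use sources in increasing cost order.
Take 18 from ST at 3 ; need 30 more.
SU at 11: take all 14 ha ; 16 still needed.
S10 at 15: take all 5 ha ; 11 still needed.
S7 at 21: take 11 of its 23 ; requirement met.
Cost = 18×3 + 14×11 + 5×15 + 11×21 = 514.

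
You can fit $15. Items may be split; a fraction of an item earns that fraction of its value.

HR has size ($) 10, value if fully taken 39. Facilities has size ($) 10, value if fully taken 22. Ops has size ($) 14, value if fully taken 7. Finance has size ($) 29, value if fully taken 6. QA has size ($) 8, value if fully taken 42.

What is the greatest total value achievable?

Sort by value density: QA 42/8≈5.25, HR 39/10≈3.9, Facilities 22/10≈2.2, Ops 7/14≈0.5, Finance 6/29≈0.207.
Take all of QA (8 $, value 42) ; 7 $ left.
7 $ left: a 7/10 share of HR gives 39×7/10 = 27.3.
Total value = 69.3.

69.3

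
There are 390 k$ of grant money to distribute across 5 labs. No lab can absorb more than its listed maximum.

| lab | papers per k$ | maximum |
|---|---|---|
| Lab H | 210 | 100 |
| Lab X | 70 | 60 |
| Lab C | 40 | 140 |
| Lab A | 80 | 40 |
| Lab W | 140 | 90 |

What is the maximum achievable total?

Highest papers per k$ first: Lab H 210 > Lab W 140 > Lab A 80 > Lab X 70 > Lab C 40.
Lab H takes 100 to reach its cap of 100 — 290 left.
Lab W takes 90 to reach its cap of 90 — 200 left.
Lab A takes 40 to reach its cap of 40 — 160 left.
Lab X: +60 to 60 (cap) — 100 left.
Lab C has room for 140 but only 100 remain, so it gets 100.
Total = 210×100 + 70×60 + 40×100 + 80×40 + 140×90 = 45000.

45000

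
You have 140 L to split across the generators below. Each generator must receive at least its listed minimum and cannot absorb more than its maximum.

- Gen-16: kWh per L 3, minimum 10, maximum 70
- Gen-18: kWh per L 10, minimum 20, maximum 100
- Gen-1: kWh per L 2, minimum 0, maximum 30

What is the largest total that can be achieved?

Meeting every minimum uses 10+20+0 = 30 L, leaving 110.
Order the generators by kWh per L: Gen-18 10 > Gen-16 3 > Gen-1 2.
Gen-18 takes 80 more to reach its cap of 100 → 30 left.
Gen-16 has room for 60 more but only 30 remain, so it gets 40.
Total = 3×40 + 10×100 = 1120.

1120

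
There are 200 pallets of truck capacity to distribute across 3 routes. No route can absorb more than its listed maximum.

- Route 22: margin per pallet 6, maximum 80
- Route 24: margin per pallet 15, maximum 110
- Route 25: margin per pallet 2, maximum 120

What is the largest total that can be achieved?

Rank by margin per pallet: Route 24 15 > Route 22 6 > Route 25 2.
Route 24 takes 110 to reach its cap of 110 — 90 left.
Give Route 22 80 to hit its cap of 80 — 10 left.
Route 25 has room for 120 but only 10 remain, so it gets 10.
Total = 6×80 + 15×110 + 2×10 = 2150.

2150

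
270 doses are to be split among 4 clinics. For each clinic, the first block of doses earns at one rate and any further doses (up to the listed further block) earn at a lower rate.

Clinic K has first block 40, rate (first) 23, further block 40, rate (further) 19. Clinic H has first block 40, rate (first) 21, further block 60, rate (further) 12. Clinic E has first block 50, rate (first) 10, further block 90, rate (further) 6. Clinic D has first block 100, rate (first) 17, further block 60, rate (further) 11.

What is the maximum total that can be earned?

Treat each block as its own option and order by rate: Clinic K/T1 23 > Clinic H/T1 21 > Clinic K/T2 19 > Clinic D/T1 17 > Clinic H/T2 12 > Clinic D/T2 11 > Clinic E/T1 10 > Clinic E/T2 6.
Clinic K/T1 (23): +40 ; 230 left.
Clinic H/T1 (21): +40 ; 190 left.
Clinic K T2 at 19: fill all 40 ; 150 left.
Fill Clinic D T1 block (100 at 17) ; 50 left.
Clinic H/T2: +50 of 60 at 12; pool empty.
Total = 23×40 + 21×40 + 19×40 + 17×100 + 12×50 = 4820.

4820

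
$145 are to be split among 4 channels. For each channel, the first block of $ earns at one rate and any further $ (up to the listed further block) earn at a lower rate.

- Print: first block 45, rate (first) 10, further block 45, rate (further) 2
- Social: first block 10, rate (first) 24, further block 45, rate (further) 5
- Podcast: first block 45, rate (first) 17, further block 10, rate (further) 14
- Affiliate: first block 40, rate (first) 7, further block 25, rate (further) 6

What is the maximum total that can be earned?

Treat each block as its own option and order by rate: Social/tier1 24 > Podcast/tier1 17 > Podcast/tier2 14 > Print/tier1 10 > Affiliate/tier1 7 > Affiliate/tier2 6 > Social/tier2 5 > Print/tier2 2.
Social tier1 at 24: fill all 10 ; 135 left.
Fill Podcast tier1 block (45 at 17) ; 90 left.
Podcast/tier2 (14): +10 ; 80 left.
Print tier1 at 10: fill all 45 ; 35 left.
Affiliate tier1 at 7: only 35 left, fill 35.
Total = 24×10 + 17×45 + 14×10 + 10×45 + 7×35 = 1840.

1840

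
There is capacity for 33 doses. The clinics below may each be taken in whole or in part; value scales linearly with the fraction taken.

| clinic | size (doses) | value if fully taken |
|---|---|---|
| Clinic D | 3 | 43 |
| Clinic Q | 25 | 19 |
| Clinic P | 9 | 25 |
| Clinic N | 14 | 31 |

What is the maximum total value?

Rank by value-to-size ratio: Clinic D 43/3≈14.3, Clinic P 25/9≈2.78, Clinic N 31/14≈2.21, Clinic Q 19/25≈0.76.
All 3 doses of Clinic D fit (value 43) ; 30 remain.
Take all of Clinic P (9 doses, value 25) ; 21 doses left.
Clinic N: take in full, 14 doses for value 31 ; 7 left.
Only 7 doses remain; take 7/25 of Clinic Q for value 19×7/25 = 5.32.
Total value = 104.32.

104.32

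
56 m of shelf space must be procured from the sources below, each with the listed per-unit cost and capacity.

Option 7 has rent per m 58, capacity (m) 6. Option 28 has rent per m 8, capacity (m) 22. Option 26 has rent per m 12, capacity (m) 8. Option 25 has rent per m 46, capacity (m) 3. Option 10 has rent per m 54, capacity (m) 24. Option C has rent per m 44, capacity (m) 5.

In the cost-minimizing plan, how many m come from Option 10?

Use sources in increasing cost order.
Option 28 (8): use full 22 ; 34 m to go.
Option 26 at 12: take all 8 m ; 26 still needed.
Option C (44): use full 5 ; 21 m to go.
Option 25 (46): use full 3 ; 18 m to go.
Take 18 from Option 10 at 54 to finish.
Option 7: unused.

18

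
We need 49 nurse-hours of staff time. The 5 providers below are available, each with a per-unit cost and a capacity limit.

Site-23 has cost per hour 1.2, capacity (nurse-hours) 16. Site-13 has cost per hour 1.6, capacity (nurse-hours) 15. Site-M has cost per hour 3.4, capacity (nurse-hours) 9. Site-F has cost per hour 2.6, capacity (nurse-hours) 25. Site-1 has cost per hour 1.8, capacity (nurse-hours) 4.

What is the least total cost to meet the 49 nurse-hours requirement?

Cheapest first:
Site-23 (1.2): use full 16 — 33 nurse-hours to go.
Site-13 at 1.6: take all 15 nurse-hours — 18 still needed.
Site-1 (1.8): use full 4 — 14 nurse-hours to go.
Take 14 from Site-F at 2.6 to finish.
Site-M: unused.
Cost = 16×1.2 + 15×1.6 + 4×1.8 + 14×2.6 = 86.8.

86.8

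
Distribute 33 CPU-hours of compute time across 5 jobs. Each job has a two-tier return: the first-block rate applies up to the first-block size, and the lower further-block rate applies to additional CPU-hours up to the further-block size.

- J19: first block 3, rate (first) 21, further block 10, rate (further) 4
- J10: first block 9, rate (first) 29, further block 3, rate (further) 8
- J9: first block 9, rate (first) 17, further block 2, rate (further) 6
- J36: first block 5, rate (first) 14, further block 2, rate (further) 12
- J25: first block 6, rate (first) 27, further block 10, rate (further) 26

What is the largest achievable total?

Rank every tier by rate: J10/tier1 29 > J25/tier1 27 > J25/tier2 26 > J19/tier1 21 > J9/tier1 17 > J36/tier1 14 > J36/tier2 12 > J10/tier2 8 > J9/tier2 6 > J19/tier2 4.
Fill J10 tier1 block (9 at 29) — 24 left.
Fill J25 tier1 block (6 at 27) — 18 left.
Fill J25 tier2 block (10 at 26) — 8 left.
J19 tier1 at 21: fill all 3 — 5 left.
5 remain; put them into J9 tier1 at 17.
Total = 29×9 + 27×6 + 26×10 + 21×3 + 17×5 = 831.

831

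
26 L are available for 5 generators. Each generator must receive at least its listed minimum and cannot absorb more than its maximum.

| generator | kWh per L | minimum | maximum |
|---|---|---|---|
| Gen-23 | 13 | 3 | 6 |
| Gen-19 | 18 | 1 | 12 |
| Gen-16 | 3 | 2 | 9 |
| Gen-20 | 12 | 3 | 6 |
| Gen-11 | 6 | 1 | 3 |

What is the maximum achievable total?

Meeting every minimum uses 3+1+2+3+1 = 10 L, leaving 16.
Rank by kWh per L: Gen-19 18 > Gen-23 13 > Gen-20 12 > Gen-11 6 > Gen-16 3.
Give Gen-19 11 more to hit its cap of 12 → 5 left.
Give Gen-23 3 more to hit its cap of 6 → 2 left.
Only 2 left; Gen-20 takes them to reach 5.
Total = 13×6 + 18×12 + 3×2 + 12×5 + 6×1 = 366.

366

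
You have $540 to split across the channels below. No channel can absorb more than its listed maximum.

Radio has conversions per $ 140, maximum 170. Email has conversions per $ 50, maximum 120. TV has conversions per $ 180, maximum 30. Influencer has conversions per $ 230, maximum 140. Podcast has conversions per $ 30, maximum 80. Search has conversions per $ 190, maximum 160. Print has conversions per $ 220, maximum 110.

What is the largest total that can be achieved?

106200

Order the channels by conversions per $: Influencer 230 > Print 220 > Search 190 > TV 180 > Radio 140 > Email 50 > Podcast 30.
Influencer takes 140 to reach its cap of 140 — 400 left.
Print: +110 to 110 (cap) — 290 left.
Give Search 160 to hit its cap of 160 — 130 left.
TV takes 30 to reach its cap of 30 — 100 left.
Radio has room for 170 but only 100 remain, so it gets 100.
Total = 140×100 + 180×30 + 230×140 + 190×160 + 220×110 = 106200.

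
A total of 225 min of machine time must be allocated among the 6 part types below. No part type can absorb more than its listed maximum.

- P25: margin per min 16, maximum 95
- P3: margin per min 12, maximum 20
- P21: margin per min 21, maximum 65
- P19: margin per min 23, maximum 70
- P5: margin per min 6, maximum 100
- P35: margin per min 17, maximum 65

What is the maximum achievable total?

4480

Order the part types by margin per min: P19 23 > P21 21 > P35 17 > P25 16 > P3 12 > P5 6.
P19 takes 70 to reach its cap of 70 — 155 left.
Give P21 65 to hit its cap of 65 — 90 left.
P35: +65 to 65 (cap) — 25 left.
Only 25 left; P25 takes them to reach 25.
Total = 16×25 + 21×65 + 23×70 + 17×65 = 4480.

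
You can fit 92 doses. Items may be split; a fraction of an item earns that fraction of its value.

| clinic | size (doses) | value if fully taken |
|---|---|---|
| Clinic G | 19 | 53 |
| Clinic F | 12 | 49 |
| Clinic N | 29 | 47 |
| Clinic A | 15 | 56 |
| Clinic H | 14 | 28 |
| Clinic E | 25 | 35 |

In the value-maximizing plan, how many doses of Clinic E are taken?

3

Best value per unit of size first: Clinic F 49/12≈4.08, Clinic A 56/15≈3.73, Clinic G 53/19≈2.79, Clinic H 28/14≈2, Clinic N 47/29≈1.62, Clinic E 35/25≈1.4.
All 12 doses of Clinic F fit (value 49) ; 80 remain.
Clinic A: take in full, 15 doses for value 56 ; 65 left.
All 19 doses of Clinic G fit (value 53) ; 46 remain.
All 14 doses of Clinic H fit (value 28) ; 32 remain.
All 29 doses of Clinic N fit (value 47) ; 3 remain.
Fill the last 3 doses with part of Clinic E: 3/25 of it earns 4.2.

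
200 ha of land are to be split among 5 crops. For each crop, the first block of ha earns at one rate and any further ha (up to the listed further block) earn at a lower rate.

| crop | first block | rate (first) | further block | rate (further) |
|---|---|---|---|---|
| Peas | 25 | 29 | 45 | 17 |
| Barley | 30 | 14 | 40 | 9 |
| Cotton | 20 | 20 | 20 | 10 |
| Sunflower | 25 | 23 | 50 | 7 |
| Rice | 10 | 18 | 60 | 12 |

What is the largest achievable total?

3605

Treat each block as its own option and order by rate: Peas/tier1 29 > Sunflower/tier1 23 > Cotton/tier1 20 > Rice/tier1 18 > Peas/tier2 17 > Barley/tier1 14 > Rice/tier2 12 > Cotton/tier2 10 > Barley/tier2 9 > Sunflower/tier2 7.
Fill Peas tier1 block (25 at 29) ; 175 left.
Fill Sunflower tier1 block (25 at 23) ; 150 left.
Cotton tier1 at 20: fill all 20 ; 130 left.
Rice/tier1 (18): +10 ; 120 left.
Peas tier2 at 17: fill all 45 ; 75 left.
Barley tier1 at 14: fill all 30 ; 45 left.
45 remain; put them into Rice tier2 at 12.
Total = 29×25 + 23×25 + 20×20 + 18×10 + 17×45 + 14×30 + 12×45 = 3605.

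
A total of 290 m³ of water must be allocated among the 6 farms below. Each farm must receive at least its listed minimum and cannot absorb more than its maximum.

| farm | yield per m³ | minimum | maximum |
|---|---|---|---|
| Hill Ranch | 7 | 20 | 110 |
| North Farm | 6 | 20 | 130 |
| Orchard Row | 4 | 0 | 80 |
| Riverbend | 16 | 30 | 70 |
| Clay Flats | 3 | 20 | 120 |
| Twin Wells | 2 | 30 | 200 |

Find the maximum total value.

2370

Meeting every minimum uses 20+20+0+30+20+30 = 120 m³, leaving 170.
Rank by yield per m³: Riverbend 16 > Hill Ranch 7 > North Farm 6 > Orchard Row 4 > Clay Flats 3 > Twin Wells 2.
Give Riverbend 40 more to hit its cap of 70 ; 130 left.
Give Hill Ranch 90 more to hit its cap of 110 ; 40 left.
Only 40 left; North Farm takes them to reach 60.
Total = 7×110 + 6×60 + 16×70 + 3×20 + 2×30 = 2370.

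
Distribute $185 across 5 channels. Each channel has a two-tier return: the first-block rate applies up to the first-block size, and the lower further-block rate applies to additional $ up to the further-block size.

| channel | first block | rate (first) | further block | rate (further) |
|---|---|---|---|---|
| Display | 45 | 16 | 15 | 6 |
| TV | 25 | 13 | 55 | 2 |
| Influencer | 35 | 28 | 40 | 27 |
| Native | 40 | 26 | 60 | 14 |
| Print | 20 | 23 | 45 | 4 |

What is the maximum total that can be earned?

Treat each block as its own option and order by rate: Influencer/first 28 > Influencer/second 27 > Native/first 26 > Print/first 23 > Display/first 16 > Native/second 14 > TV/first 13 > Display/second 6 > Print/second 4 > TV/second 2.
Fill Influencer first block (35 at 28) ; 150 left.
Influencer/second (27): +40 ; 110 left.
Native first at 26: fill all 40 ; 70 left.
Print first at 23: fill all 20 ; 50 left.
Fill Display first block (45 at 16) ; 5 left.
Native/second: +5 of 60 at 14; pool empty.
Total = 28×35 + 27×40 + 26×40 + 23×20 + 16×45 + 14×5 = 4350.

4350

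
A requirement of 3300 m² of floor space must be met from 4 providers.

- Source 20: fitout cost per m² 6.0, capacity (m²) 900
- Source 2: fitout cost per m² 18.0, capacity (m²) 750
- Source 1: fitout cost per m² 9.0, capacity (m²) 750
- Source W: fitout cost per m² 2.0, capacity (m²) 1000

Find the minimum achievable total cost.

Use providers in increasing cost order.
Take 1000 from Source W at 2.0 → need 2300 more.
Take 900 from Source 20 at 6.0 → need 1400 more.
Take 750 from Source 1 at 9.0 → need 650 more.
Take 650 from Source 2 at 18.0 to finish.
Cost = 1000×2.0 + 900×6.0 + 750×9.0 + 650×18.0 = 25850.

25850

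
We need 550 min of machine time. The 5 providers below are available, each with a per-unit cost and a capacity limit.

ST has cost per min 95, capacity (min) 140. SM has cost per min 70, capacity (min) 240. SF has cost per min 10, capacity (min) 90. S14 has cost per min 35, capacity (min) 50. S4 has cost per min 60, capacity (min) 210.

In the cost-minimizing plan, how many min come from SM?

Fill from the cheapest provider first.
SF at 10: take all 90 min — 460 still needed.
S14 at 35: take all 50 min — 410 still needed.
S4 (60): use full 210 — 200 min to go.
SM (70): take the remaining 200 — done.
ST: unused.

200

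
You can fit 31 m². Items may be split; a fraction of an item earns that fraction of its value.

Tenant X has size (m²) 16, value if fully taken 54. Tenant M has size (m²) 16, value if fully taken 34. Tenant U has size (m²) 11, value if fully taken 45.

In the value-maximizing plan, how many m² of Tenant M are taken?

4

Best value per unit of size first: Tenant U 45/11≈4.09, Tenant X 54/16≈3.38, Tenant M 34/16≈2.12.
Take all of Tenant U (11 m², value 45) ; 20 m² left.
Tenant X: take in full, 16 m² for value 54 ; 4 left.
Only 4 m² remain; take 4/16 of Tenant M for value 34×4/16 = 8.5.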